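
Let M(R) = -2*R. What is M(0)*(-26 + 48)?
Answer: 0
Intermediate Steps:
M(0)*(-26 + 48) = (-2*0)*(-26 + 48) = 0*22 = 0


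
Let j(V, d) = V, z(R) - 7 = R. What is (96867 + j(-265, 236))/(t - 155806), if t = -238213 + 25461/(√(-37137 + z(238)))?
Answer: -61053089594552/249022587852371 + 213876828*I*√9223/249022587852371 ≈ -0.24517 + 8.2482e-5*I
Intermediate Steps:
z(R) = 7 + R
t = -238213 - 1107*I*√9223/802 (t = -238213 + 25461/(√(-37137 + (7 + 238))) = -238213 + 25461/(√(-37137 + 245)) = -238213 + 25461/(√(-36892)) = -238213 + 25461/((2*I*√9223)) = -238213 + 25461*(-I*√9223/18446) = -238213 - 1107*I*√9223/802 ≈ -2.3821e+5 - 132.56*I)
(96867 + j(-265, 236))/(t - 155806) = (96867 - 265)/((-238213 - 1107*I*√9223/802) - 155806) = 96602/(-394019 - 1107*I*√9223/802)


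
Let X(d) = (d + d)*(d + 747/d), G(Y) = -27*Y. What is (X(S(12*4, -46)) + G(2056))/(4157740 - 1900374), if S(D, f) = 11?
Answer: -26888/1128683 ≈ -0.023822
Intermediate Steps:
X(d) = 2*d*(d + 747/d) (X(d) = (2*d)*(d + 747/d) = 2*d*(d + 747/d))
(X(S(12*4, -46)) + G(2056))/(4157740 - 1900374) = ((1494 + 2*11²) - 27*2056)/(4157740 - 1900374) = ((1494 + 2*121) - 55512)/2257366 = ((1494 + 242) - 55512)*(1/2257366) = (1736 - 55512)*(1/2257366) = -53776*1/2257366 = -26888/1128683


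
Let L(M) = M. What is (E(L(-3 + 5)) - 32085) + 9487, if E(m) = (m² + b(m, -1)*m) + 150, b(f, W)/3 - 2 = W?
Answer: -22438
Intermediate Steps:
b(f, W) = 6 + 3*W
E(m) = 150 + m² + 3*m (E(m) = (m² + (6 + 3*(-1))*m) + 150 = (m² + (6 - 3)*m) + 150 = (m² + 3*m) + 150 = 150 + m² + 3*m)
(E(L(-3 + 5)) - 32085) + 9487 = ((150 + (-3 + 5)² + 3*(-3 + 5)) - 32085) + 9487 = ((150 + 2² + 3*2) - 32085) + 9487 = ((150 + 4 + 6) - 32085) + 9487 = (160 - 32085) + 9487 = -31925 + 9487 = -22438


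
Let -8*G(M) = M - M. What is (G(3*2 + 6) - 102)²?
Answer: 10404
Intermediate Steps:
G(M) = 0 (G(M) = -(M - M)/8 = -⅛*0 = 0)
(G(3*2 + 6) - 102)² = (0 - 102)² = (-102)² = 10404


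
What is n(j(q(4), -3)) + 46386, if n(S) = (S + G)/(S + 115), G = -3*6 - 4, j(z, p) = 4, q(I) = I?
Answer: 5519916/119 ≈ 46386.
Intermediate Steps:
G = -22 (G = -18 - 4 = -22)
n(S) = (-22 + S)/(115 + S) (n(S) = (S - 22)/(S + 115) = (-22 + S)/(115 + S))
n(j(q(4), -3)) + 46386 = (-22 + 4)/(115 + 4) + 46386 = -18/119 + 46386 = 5519916/119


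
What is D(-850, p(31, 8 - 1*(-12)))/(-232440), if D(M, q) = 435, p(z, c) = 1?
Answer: -29/15496 ≈ -0.0018714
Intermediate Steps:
D(-850, p(31, 8 - 1*(-12)))/(-232440) = 435/(-232440) = 435*(-1/232440) = -29/15496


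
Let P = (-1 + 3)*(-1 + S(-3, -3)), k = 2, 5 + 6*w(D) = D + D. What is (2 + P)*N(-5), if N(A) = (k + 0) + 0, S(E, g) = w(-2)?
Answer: -6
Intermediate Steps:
w(D) = -⅚ + D/3 (w(D) = -⅚ + (D + D)/6 = -⅚ + (2*D)/6 = -⅚ + D/3)
S(E, g) = -3/2 (S(E, g) = -⅚ + (⅓)*(-2) = -⅚ - ⅔ = -3/2)
N(A) = 2 (N(A) = (2 + 0) + 0 = 2 + 0 = 2)
P = -5 (P = (-1 + 3)*(-1 - 3/2) = 2*(-5/2) = -5)
(2 + P)*N(-5) = (2 - 5)*2 = -3*2 = -6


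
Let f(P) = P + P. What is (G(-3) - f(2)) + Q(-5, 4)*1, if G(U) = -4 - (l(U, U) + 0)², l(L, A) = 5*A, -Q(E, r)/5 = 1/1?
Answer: -238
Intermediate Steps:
f(P) = 2*P
Q(E, r) = -5 (Q(E, r) = -5/1 = -5*1 = -5)
G(U) = -4 - 25*U² (G(U) = -4 - (5*U + 0)² = -4 - (5*U)² = -4 - 25*U²)
(G(-3) - f(2)) + Q(-5, 4)*1 = ((-4 - 25*(-3)²) - 2*2) - 5*1 = ((-4 - 25*9) - 1*4) - 5 = ((-4 - 225) - 4) - 5 = (-229 - 4) - 5 = -233 - 5 = -238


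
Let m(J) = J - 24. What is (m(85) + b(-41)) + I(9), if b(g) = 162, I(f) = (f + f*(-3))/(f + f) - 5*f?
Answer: 177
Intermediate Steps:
I(f) = -1 - 5*f (I(f) = (f - 3*f)/((2*f)) - 5*f = (-2*f)*(1/(2*f)) - 5*f = -1 - 5*f)
m(J) = -24 + J
(m(85) + b(-41)) + I(9) = ((-24 + 85) + 162) + (-1 - 5*9) = (61 + 162) + (-1 - 45) = 223 - 46 = 177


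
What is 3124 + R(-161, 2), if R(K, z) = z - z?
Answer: 3124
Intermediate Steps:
R(K, z) = 0
3124 + R(-161, 2) = 3124 + 0 = 3124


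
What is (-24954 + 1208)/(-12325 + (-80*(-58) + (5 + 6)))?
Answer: 11873/3837 ≈ 3.0943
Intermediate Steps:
(-24954 + 1208)/(-12325 + (-80*(-58) + (5 + 6))) = -23746/(-12325 + (4640 + 11)) = -23746/(-12325 + 4651) = -23746/(-7674) = -23746*(-1/7674) = 11873/3837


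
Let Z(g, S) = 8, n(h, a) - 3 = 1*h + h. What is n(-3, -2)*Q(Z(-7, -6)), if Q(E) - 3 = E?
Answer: -33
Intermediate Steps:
n(h, a) = 3 + 2*h (n(h, a) = 3 + (1*h + h) = 3 + (h + h) = 3 + 2*h)
Q(E) = 3 + E
n(-3, -2)*Q(Z(-7, -6)) = (3 + 2*(-3))*(3 + 8) = (3 - 6)*11 = -3*11 = -33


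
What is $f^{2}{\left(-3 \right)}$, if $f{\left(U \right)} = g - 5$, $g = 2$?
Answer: $9$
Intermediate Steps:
$f{\left(U \right)} = -3$ ($f{\left(U \right)} = 2 - 5 = -3$)
$f^{2}{\left(-3 \right)} = \left(-3\right)^{2} = 9$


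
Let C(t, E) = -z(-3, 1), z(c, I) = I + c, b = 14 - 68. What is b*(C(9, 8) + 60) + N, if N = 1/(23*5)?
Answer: -385019/115 ≈ -3348.0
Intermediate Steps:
b = -54
C(t, E) = 2 (C(t, E) = -(1 - 3) = -1*(-2) = 2)
N = 1/115 ≈ 0.0086956
b*(C(9, 8) + 60) + N = -54*(2 + 60) + 1/115 = -54*62 + 1/115 = -3348 + 1/115 = -385019/115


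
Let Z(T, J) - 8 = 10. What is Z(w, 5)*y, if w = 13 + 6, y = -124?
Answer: -2232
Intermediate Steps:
w = 19
Z(T, J) = 18 (Z(T, J) = 8 + 10 = 18)
Z(w, 5)*y = 18*(-124) = -2232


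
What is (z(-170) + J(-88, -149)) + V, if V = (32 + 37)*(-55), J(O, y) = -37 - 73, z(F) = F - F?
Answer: -3905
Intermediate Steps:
z(F) = 0
J(O, y) = -110
V = -3795 (V = 69*(-55) = -3795)
(z(-170) + J(-88, -149)) + V = (0 - 110) - 3795 = -110 - 3795 = -3905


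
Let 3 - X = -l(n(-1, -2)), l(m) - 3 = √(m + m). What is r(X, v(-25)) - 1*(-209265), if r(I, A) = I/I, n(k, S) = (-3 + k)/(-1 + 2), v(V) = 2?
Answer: 209266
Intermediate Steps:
n(k, S) = -3 + k (n(k, S) = (-3 + k)/1 = (-3 + k)*1 = -3 + k)
l(m) = 3 + √2*√m (l(m) = 3 + √(m + m) = 3 + √(2*m) = 3 + √2*√m)
X = 6 + 2*I*√2 (X = 3 - (-1)*(3 + √2*√(-3 - 1)) = 3 - (-1)*(3 + √2*√(-4)) = 3 - (-1)*(3 + √2*(2*I)) = 3 - (-1)*(3 + 2*I*√2) = 3 - (-3 - 2*I*√2) = 3 + (3 + 2*I*√2) = 6 + 2*I*√2 ≈ 6.0 + 2.8284*I)
r(I, A) = 1
r(X, v(-25)) - 1*(-209265) = 1 - 1*(-209265) = 1 + 209265 = 209266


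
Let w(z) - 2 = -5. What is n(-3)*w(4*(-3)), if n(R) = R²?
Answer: -27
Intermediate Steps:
w(z) = -3 (w(z) = 2 - 5 = -3)
n(-3)*w(4*(-3)) = (-3)²*(-3) = 9*(-3) = -27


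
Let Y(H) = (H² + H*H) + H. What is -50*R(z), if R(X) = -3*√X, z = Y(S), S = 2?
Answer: 150*√10 ≈ 474.34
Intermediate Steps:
Y(H) = H + 2*H² (Y(H) = (H² + H²) + H = 2*H² + H = H + 2*H²)
z = 10 (z = 2*(1 + 2*2) = 2*(1 + 4) = 2*5 = 10)
-50*R(z) = -(-150)*√10 = 150*√10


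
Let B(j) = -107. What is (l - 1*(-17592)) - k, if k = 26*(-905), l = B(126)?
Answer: 41015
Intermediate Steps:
l = -107
k = -23530
(l - 1*(-17592)) - k = (-107 - 1*(-17592)) - 1*(-23530) = (-107 + 17592) + 23530 = 17485 + 23530 = 41015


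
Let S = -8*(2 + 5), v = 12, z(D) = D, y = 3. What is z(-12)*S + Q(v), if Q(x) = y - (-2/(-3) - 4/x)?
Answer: 2024/3 ≈ 674.67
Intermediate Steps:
S = -56 (S = -8*7 = -56)
Q(x) = 7/3 + 4/x (Q(x) = 3 - (-2/(-3) - 4/x) = 3 - (-2*(-1/3) - 4/x) = 3 - (2/3 - 4/x) = 3 + (-2/3 + 4/x) = 7/3 + 4/x)
z(-12)*S + Q(v) = -12*(-56) + (7/3 + 4/12) = 672 + (7/3 + 4*(1/12)) = 672 + (7/3 + 1/3) = 672 + 8/3 = 2024/3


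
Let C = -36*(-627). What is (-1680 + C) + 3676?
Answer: 24568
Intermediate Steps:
C = 22572
(-1680 + C) + 3676 = (-1680 + 22572) + 3676 = 20892 + 3676 = 24568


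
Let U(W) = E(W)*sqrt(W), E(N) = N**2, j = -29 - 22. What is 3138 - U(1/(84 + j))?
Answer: 3138 - sqrt(33)/35937 ≈ 3138.0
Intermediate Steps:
j = -51
U(W) = W**(5/2) (U(W) = W**2*sqrt(W) = W**(5/2))
3138 - U(1/(84 + j)) = 3138 - (1/(84 - 51))**(5/2) = 3138 - (1/33)**(5/2) = 3138 - sqrt(33)/35937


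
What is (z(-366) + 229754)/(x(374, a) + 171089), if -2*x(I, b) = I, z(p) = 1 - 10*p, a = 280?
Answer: 233415/170902 ≈ 1.3658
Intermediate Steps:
x(I, b) = -I/2
(z(-366) + 229754)/(x(374, a) + 171089) = ((1 - 10*(-366)) + 229754)/(-1/2*374 + 171089) = ((1 + 3660) + 229754)/(-187 + 171089) = (3661 + 229754)/170902 = 233415*(1/170902) = 233415/170902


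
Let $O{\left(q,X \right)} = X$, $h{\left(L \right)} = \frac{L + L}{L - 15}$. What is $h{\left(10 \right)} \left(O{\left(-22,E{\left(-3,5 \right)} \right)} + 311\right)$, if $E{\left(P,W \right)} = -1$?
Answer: $-1240$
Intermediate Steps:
$h{\left(L \right)} = \frac{2 L}{-15 + L}$
$h{\left(10 \right)} \left(O{\left(-22,E{\left(-3,5 \right)} \right)} + 311\right) = 2 \cdot 10 \frac{1}{-15 + 10} \left(-1 + 311\right) = 2 \cdot 10 \frac{1}{-5} \cdot 310 = 2 \cdot 10 \left(- \frac{1}{5}\right) 310 = \left(-4\right) 310 = -1240$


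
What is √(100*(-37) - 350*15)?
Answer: 5*I*√358 ≈ 94.604*I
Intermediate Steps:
√(100*(-37) - 350*15) = √(-3700 - 5250) = √(-8950) = 5*I*√358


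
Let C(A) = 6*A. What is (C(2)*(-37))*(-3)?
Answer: 1332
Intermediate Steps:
(C(2)*(-37))*(-3) = ((6*2)*(-37))*(-3) = (12*(-37))*(-3) = -444*(-3) = 1332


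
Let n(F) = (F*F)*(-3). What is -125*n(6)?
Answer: 13500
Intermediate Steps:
n(F) = -3*F**2 (n(F) = F**2*(-3) = -3*F**2)
-125*n(6) = -(-375)*6**2 = -(-375)*36 = -125*(-108) = 13500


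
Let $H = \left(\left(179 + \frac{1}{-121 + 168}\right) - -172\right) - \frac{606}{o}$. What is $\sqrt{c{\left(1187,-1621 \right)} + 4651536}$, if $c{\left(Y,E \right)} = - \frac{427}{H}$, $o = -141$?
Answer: $\frac{\sqrt{12972665398877}}{1670} \approx 2156.7$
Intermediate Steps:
$H = \frac{16700}{47}$ ($H = \left(\left(179 + \frac{1}{-121 + 168}\right) - -172\right) - \frac{606}{-141} = \left(\left(179 + \frac{1}{47}\right) + 172\right) - 606 \left(- \frac{1}{141}\right) = \left(\left(179 + \frac{1}{47}\right) + 172\right) - - \frac{202}{47} = \left(\frac{8414}{47} + 172\right) + \frac{202}{47} = \frac{16498}{47} + \frac{202}{47} = \frac{16700}{47} \approx 355.32$)
$c{\left(Y,E \right)} = - \frac{20069}{16700}$ ($c{\left(Y,E \right)} = - \frac{427}{\frac{16700}{47}} = \left(-427\right) \frac{47}{16700} = - \frac{20069}{16700}$)
$\sqrt{c{\left(1187,-1621 \right)} + 4651536} = \sqrt{- \frac{20069}{16700} + 4651536} = \sqrt{\frac{77680631131}{16700}} = \frac{\sqrt{12972665398877}}{1670}$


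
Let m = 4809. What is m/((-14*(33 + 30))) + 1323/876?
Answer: -24173/6132 ≈ -3.9421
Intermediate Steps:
m/((-14*(33 + 30))) + 1323/876 = 4809/((-14*(33 + 30))) + 1323/876 = 4809/((-14*63)) + 1323*(1/876) = 4809/(-882) + 441/292 = 4809*(-1/882) + 441/292 = -229/42 + 441/292 = -24173/6132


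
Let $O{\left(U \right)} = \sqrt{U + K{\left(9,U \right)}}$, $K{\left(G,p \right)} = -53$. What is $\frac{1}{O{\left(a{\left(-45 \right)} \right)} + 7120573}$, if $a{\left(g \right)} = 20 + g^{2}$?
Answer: $\frac{7120573}{50702559846337} - \frac{2 \sqrt{498}}{50702559846337} \approx 1.4044 \cdot 10^{-7}$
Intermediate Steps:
$O{\left(U \right)} = \sqrt{-53 + U}$ ($O{\left(U \right)} = \sqrt{U - 53} = \sqrt{-53 + U}$)
$\frac{1}{O{\left(a{\left(-45 \right)} \right)} + 7120573} = \frac{1}{\sqrt{-53 + \left(20 + \left(-45\right)^{2}\right)} + 7120573} = \frac{1}{\sqrt{-53 + \left(20 + 2025\right)} + 7120573} = \frac{1}{\sqrt{-53 + 2045} + 7120573} = \frac{1}{\sqrt{1992} + 7120573} = \frac{1}{2 \sqrt{498} + 7120573} = \frac{1}{7120573 + 2 \sqrt{498}}$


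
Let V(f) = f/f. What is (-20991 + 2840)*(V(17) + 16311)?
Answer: -296079112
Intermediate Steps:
V(f) = 1
(-20991 + 2840)*(V(17) + 16311) = (-20991 + 2840)*(1 + 16311) = -18151*16312 = -296079112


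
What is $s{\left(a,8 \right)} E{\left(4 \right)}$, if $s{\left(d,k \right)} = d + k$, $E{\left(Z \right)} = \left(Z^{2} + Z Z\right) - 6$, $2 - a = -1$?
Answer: $286$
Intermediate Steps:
$a = 3$ ($a = 2 - -1 = 2 + 1 = 3$)
$E{\left(Z \right)} = -6 + 2 Z^{2}$ ($E{\left(Z \right)} = \left(Z^{2} + Z^{2}\right) - 6 = 2 Z^{2} - 6 = -6 + 2 Z^{2}$)
$s{\left(a,8 \right)} E{\left(4 \right)} = \left(3 + 8\right) \left(-6 + 2 \cdot 4^{2}\right) = 11 \left(-6 + 2 \cdot 16\right) = 11 \left(-6 + 32\right) = 11 \cdot 26 = 286$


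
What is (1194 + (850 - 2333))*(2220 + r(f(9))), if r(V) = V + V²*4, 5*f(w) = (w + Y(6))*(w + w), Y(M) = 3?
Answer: -70285956/25 ≈ -2.8114e+6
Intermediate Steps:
f(w) = 2*w*(3 + w)/5 (f(w) = ((w + 3)*(w + w))/5 = ((3 + w)*(2*w))/5 = (2*w*(3 + w))/5 = 2*w*(3 + w)/5)
r(V) = V + 4*V²
(1194 + (850 - 2333))*(2220 + r(f(9))) = (1194 + (850 - 2333))*(2220 + ((⅖)*9*(3 + 9))*(1 + 4*((⅖)*9*(3 + 9)))) = (1194 - 1483)*(2220 + ((⅖)*9*12)*(1 + 4*((⅖)*9*12))) = -289*(2220 + 216*(1 + 4*(216/5))/5) = -289*(2220 + 216*(1 + 864/5)/5) = -289*(2220 + (216/5)*(869/5)) = -289*(2220 + 187704/25) = -289*243204/25 = -70285956/25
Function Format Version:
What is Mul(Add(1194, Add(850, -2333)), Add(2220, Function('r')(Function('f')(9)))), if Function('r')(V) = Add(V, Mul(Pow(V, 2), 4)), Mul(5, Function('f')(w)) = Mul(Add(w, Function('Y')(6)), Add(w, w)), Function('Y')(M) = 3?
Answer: Rational(-70285956, 25) ≈ -2.8114e+6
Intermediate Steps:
Function('f')(w) = Mul(Rational(2, 5), w, Add(3, w)) (Function('f')(w) = Mul(Rational(1, 5), Mul(Add(w, 3), Add(w, w))) = Mul(Rational(1, 5), Mul(Add(3, w), Mul(2, w))) = Mul(Rational(1, 5), Mul(2, w, Add(3, w))) = Mul(Rational(2, 5), w, Add(3, w)))
Function('r')(V) = Add(V, Mul(4, Pow(V, 2)))
Mul(Add(1194, Add(850, -2333)), Add(2220, Function('r')(Function('f')(9)))) = Mul(Add(1194, Add(850, -2333)), Add(2220, Mul(Mul(Rational(2, 5), 9, Add(3, 9)), Add(1, Mul(4, Mul(Rational(2, 5), 9, Add(3, 9))))))) = Mul(Add(1194, -1483), Add(2220, Mul(Mul(Rational(2, 5), 9, 12), Add(1, Mul(4, Mul(Rational(2, 5), 9, 12)))))) = Mul(-289, Add(2220, Mul(Rational(216, 5), Add(1, Mul(4, Rational(216, 5)))))) = Mul(-289, Add(2220, Mul(Rational(216, 5), Add(1, Rational(864, 5))))) = Mul(-289, Add(2220, Mul(Rational(216, 5), Rational(869, 5)))) = Mul(-289, Add(2220, Rational(187704, 25))) = Mul(-289, Rational(243204, 25)) = Rational(-70285956, 25)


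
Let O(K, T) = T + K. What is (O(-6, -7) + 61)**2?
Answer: 2304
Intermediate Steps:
O(K, T) = K + T
(O(-6, -7) + 61)**2 = ((-6 - 7) + 61)**2 = (-13 + 61)**2 = 48**2 = 2304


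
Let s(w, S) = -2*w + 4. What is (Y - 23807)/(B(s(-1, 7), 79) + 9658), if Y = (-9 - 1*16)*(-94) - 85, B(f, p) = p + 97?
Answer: -10771/4917 ≈ -2.1906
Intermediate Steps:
s(w, S) = 4 - 2*w
B(f, p) = 97 + p
Y = 2265 (Y = (-9 - 16)*(-94) - 85 = -25*(-94) - 85 = 2350 - 85 = 2265)
(Y - 23807)/(B(s(-1, 7), 79) + 9658) = (2265 - 23807)/((97 + 79) + 9658) = -21542/(176 + 9658) = -21542/9834 = -21542*1/9834 = -10771/4917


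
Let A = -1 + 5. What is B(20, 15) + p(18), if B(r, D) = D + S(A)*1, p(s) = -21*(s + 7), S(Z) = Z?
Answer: -506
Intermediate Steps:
A = 4
p(s) = -147 - 21*s (p(s) = -21*(7 + s) = -147 - 21*s)
B(r, D) = 4 + D (B(r, D) = D + 4*1 = D + 4 = 4 + D)
B(20, 15) + p(18) = (4 + 15) + (-147 - 21*18) = 19 + (-147 - 378) = 19 - 525 = -506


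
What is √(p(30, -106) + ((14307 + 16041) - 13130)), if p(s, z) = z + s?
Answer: √17142 ≈ 130.93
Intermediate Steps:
p(s, z) = s + z
√(p(30, -106) + ((14307 + 16041) - 13130)) = √((30 - 106) + ((14307 + 16041) - 13130)) = √(-76 + (30348 - 13130)) = √(-76 + 17218) = √17142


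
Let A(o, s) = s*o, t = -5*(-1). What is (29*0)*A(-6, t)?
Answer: 0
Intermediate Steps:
t = 5
A(o, s) = o*s
(29*0)*A(-6, t) = (29*0)*(-6*5) = 0*(-30) = 0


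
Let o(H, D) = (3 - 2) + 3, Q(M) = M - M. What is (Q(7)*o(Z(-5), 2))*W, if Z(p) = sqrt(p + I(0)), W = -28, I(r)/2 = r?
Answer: 0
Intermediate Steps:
I(r) = 2*r
Q(M) = 0
Z(p) = sqrt(p) (Z(p) = sqrt(p + 2*0) = sqrt(p + 0) = sqrt(p))
o(H, D) = 4 (o(H, D) = 1 + 3 = 4)
(Q(7)*o(Z(-5), 2))*W = (0*4)*(-28) = 0*(-28) = 0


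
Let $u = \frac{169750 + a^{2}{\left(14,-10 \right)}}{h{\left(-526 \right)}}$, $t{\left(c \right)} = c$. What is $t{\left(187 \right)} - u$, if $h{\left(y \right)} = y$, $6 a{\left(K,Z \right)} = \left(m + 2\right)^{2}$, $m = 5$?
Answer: $\frac{9654433}{18936} \approx 509.85$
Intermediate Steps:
$a{\left(K,Z \right)} = \frac{49}{6}$ ($a{\left(K,Z \right)} = \frac{\left(5 + 2\right)^{2}}{6} = \frac{7^{2}}{6} = \frac{1}{6} \cdot 49 = \frac{49}{6}$)
$u = - \frac{6113401}{18936}$ ($u = \frac{169750 + \left(\frac{49}{6}\right)^{2}}{-526} = \left(169750 + \frac{2401}{36}\right) \left(- \frac{1}{526}\right) = \frac{6113401}{36} \left(- \frac{1}{526}\right) = - \frac{6113401}{18936} \approx -322.85$)
$t{\left(187 \right)} - u = 187 - - \frac{6113401}{18936} = 187 + \frac{6113401}{18936} = \frac{9654433}{18936}$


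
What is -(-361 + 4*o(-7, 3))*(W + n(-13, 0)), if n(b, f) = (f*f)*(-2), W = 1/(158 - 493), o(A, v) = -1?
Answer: -73/67 ≈ -1.0896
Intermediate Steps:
W = -1/335 (W = 1/(-335) = -1/335 ≈ -0.0029851)
n(b, f) = -2*f² (n(b, f) = f²*(-2) = -2*f²)
-(-361 + 4*o(-7, 3))*(W + n(-13, 0)) = -(-361 + 4*(-1))*(-1/335 - 2*0²) = -(-361 - 4)*(-1/335 - 2*0) = -(-365)*(-1/335 + 0) = -(-365)*(-1)/335 = -1*73/67 = -73/67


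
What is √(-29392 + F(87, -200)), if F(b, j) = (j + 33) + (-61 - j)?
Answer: 2*I*√7355 ≈ 171.52*I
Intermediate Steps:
F(b, j) = -28 (F(b, j) = (33 + j) + (-61 - j) = -28)
√(-29392 + F(87, -200)) = √(-29392 - 28) = √(-29420) = 2*I*√7355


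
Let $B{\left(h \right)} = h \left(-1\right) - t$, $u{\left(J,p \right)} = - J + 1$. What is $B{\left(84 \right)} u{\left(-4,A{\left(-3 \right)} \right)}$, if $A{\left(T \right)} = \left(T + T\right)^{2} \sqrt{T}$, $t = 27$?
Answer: $-555$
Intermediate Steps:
$A{\left(T \right)} = 4 T^{\frac{5}{2}}$ ($A{\left(T \right)} = \left(2 T\right)^{2} \sqrt{T} = 4 T^{2} \sqrt{T} = 4 T^{\frac{5}{2}}$)
$u{\left(J,p \right)} = 1 - J$
$B{\left(h \right)} = -27 - h$ ($B{\left(h \right)} = h \left(-1\right) - 27 = - h - 27 = -27 - h$)
$B{\left(84 \right)} u{\left(-4,A{\left(-3 \right)} \right)} = \left(-27 - 84\right) \left(1 - -4\right) = \left(-27 - 84\right) \left(1 + 4\right) = \left(-111\right) 5 = -555$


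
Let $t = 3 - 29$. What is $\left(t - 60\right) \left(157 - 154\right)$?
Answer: $-258$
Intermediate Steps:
$t = -26$
$\left(t - 60\right) \left(157 - 154\right) = \left(-26 - 60\right) \left(157 - 154\right) = \left(-86\right) 3 = -258$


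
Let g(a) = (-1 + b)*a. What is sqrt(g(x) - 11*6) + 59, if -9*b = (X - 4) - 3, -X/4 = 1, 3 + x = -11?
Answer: 59 + I*sqrt(622)/3 ≈ 59.0 + 8.3133*I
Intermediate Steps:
x = -14 (x = -3 - 11 = -14)
X = -4 (X = -4*1 = -4)
b = 11/9 (b = -((-4 - 4) - 3)/9 = -(-8 - 3)/9 = -1/9*(-11) = 11/9 ≈ 1.2222)
g(a) = 2*a/9 (g(a) = (-1 + 11/9)*a = 2*a/9)
sqrt(g(x) - 11*6) + 59 = sqrt((2/9)*(-14) - 11*6) + 59 = sqrt(-28/9 - 66) + 59 = sqrt(-622/9) + 59 = I*sqrt(622)/3 + 59 = 59 + I*sqrt(622)/3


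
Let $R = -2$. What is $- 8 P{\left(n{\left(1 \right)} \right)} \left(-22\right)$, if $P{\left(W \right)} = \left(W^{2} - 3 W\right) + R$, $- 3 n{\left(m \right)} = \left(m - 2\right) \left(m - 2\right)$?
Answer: $- \frac{1408}{9} \approx -156.44$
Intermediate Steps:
$n{\left(m \right)} = - \frac{\left(-2 + m\right)^{2}}{3}$ ($n{\left(m \right)} = - \frac{\left(m - 2\right) \left(m - 2\right)}{3} = - \frac{\left(-2 + m\right) \left(-2 + m\right)}{3} = - \frac{\left(-2 + m\right)^{2}}{3}$)
$P{\left(W \right)} = -2 + W^{2} - 3 W$ ($P{\left(W \right)} = \left(W^{2} - 3 W\right) - 2 = -2 + W^{2} - 3 W$)
$- 8 P{\left(n{\left(1 \right)} \right)} \left(-22\right) = - 8 \left(-2 + \left(- \frac{\left(-2 + 1\right)^{2}}{3}\right)^{2} - 3 \left(- \frac{\left(-2 + 1\right)^{2}}{3}\right)\right) \left(-22\right) = - 8 \left(-2 + \left(- \frac{\left(-1\right)^{2}}{3}\right)^{2} - 3 \left(- \frac{\left(-1\right)^{2}}{3}\right)\right) \left(-22\right) = - 8 \left(-2 + \left(\left(- \frac{1}{3}\right) 1\right)^{2} - 3 \left(\left(- \frac{1}{3}\right) 1\right)\right) \left(-22\right) = - 8 \left(-2 + \left(- \frac{1}{3}\right)^{2} - -1\right) \left(-22\right) = - 8 \left(-2 + \frac{1}{9} + 1\right) \left(-22\right) = \left(-8\right) \left(- \frac{8}{9}\right) \left(-22\right) = \frac{64}{9} \left(-22\right) = - \frac{1408}{9}$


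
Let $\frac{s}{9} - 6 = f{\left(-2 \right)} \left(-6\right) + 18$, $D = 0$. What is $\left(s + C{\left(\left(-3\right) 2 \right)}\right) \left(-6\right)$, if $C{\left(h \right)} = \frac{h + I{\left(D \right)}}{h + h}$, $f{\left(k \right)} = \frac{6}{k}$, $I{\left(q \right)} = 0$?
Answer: $-2271$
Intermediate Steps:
$s = 378$ ($s = 54 + 9 \left(\frac{6}{-2} \left(-6\right) + 18\right) = 54 + 9 \left(6 \left(- \frac{1}{2}\right) \left(-6\right) + 18\right) = 54 + 9 \left(\left(-3\right) \left(-6\right) + 18\right) = 54 + 9 \left(18 + 18\right) = 54 + 9 \cdot 36 = 54 + 324 = 378$)
$C{\left(h \right)} = \frac{1}{2}$ ($C{\left(h \right)} = \frac{h + 0}{h + h} = \frac{h}{2 h} = h \frac{1}{2 h} = \frac{1}{2}$)
$\left(s + C{\left(\left(-3\right) 2 \right)}\right) \left(-6\right) = \left(378 + \frac{1}{2}\right) \left(-6\right) = \frac{757}{2} \left(-6\right) = -2271$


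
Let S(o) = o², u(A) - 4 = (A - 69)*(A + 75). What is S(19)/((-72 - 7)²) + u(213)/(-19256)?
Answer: -62975075/30044174 ≈ -2.0961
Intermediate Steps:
u(A) = 4 + (-69 + A)*(75 + A) (u(A) = 4 + (A - 69)*(A + 75) = 4 + (-69 + A)*(75 + A))
S(19)/((-72 - 7)²) + u(213)/(-19256) = 19²/((-72 - 7)²) + (-5171 + 213² + 6*213)/(-19256) = 361/((-79)²) + (-5171 + 45369 + 1278)*(-1/19256) = 361/6241 + 41476*(-1/19256) = 361*(1/6241) - 10369/4814 = 361/6241 - 10369/4814 = -62975075/30044174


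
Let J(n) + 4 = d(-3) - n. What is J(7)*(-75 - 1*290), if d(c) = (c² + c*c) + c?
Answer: -1460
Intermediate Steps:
d(c) = c + 2*c² (d(c) = (c² + c²) + c = 2*c² + c = c + 2*c²)
J(n) = 11 - n (J(n) = -4 + (-3*(1 + 2*(-3)) - n) = -4 + (-3*(1 - 6) - n) = -4 + (-3*(-5) - n) = -4 + (15 - n) = 11 - n)
J(7)*(-75 - 1*290) = (11 - 1*7)*(-75 - 1*290) = (11 - 7)*(-75 - 290) = 4*(-365) = -1460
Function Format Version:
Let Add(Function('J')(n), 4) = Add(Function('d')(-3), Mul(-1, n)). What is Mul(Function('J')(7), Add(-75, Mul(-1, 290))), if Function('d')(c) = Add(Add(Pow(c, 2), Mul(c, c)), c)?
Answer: -1460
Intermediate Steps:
Function('d')(c) = Add(c, Mul(2, Pow(c, 2))) (Function('d')(c) = Add(Add(Pow(c, 2), Pow(c, 2)), c) = Add(Mul(2, Pow(c, 2)), c) = Add(c, Mul(2, Pow(c, 2))))
Function('J')(n) = Add(11, Mul(-1, n)) (Function('J')(n) = Add(-4, Add(Mul(-3, Add(1, Mul(2, -3))), Mul(-1, n))) = Add(-4, Add(Mul(-3, Add(1, -6)), Mul(-1, n))) = Add(-4, Add(Mul(-3, -5), Mul(-1, n))) = Add(-4, Add(15, Mul(-1, n))) = Add(11, Mul(-1, n)))
Mul(Function('J')(7), Add(-75, Mul(-1, 290))) = Mul(Add(11, Mul(-1, 7)), Add(-75, Mul(-1, 290))) = Mul(Add(11, -7), Add(-75, -290)) = Mul(4, -365) = -1460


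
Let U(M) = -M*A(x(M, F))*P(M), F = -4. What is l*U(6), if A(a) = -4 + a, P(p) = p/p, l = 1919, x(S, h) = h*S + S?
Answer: 253308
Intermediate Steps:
x(S, h) = S + S*h (x(S, h) = S*h + S = S + S*h)
P(p) = 1
U(M) = -M*(-4 - 3*M) (U(M) = -M*(-4 + M*(1 - 4)) = -M*(-4 + M*(-3)) = -M*(-4 - 3*M))
l*U(6) = 1919*(6*(4 + 3*6)) = 1919*(6*(4 + 18)) = 1919*(6*22) = 1919*132 = 253308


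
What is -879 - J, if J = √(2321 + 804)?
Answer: -879 - 25*√5 ≈ -934.90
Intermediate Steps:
J = 25*√5 (J = √3125 = 25*√5 ≈ 55.902)
-879 - J = -879 - 25*√5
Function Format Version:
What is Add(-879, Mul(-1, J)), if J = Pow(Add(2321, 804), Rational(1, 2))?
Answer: Add(-879, Mul(-25, Pow(5, Rational(1, 2)))) ≈ -934.90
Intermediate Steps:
J = Mul(25, Pow(5, Rational(1, 2))) (J = Pow(3125, Rational(1, 2)) = Mul(25, Pow(5, Rational(1, 2))) ≈ 55.902)
Add(-879, Mul(-1, J)) = Add(-879, Mul(-1, Mul(25, Pow(5, Rational(1, 2))))) = Add(-879, Mul(-25, Pow(5, Rational(1, 2))))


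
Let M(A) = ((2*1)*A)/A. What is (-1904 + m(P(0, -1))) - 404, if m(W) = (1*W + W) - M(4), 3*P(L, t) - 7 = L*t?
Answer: -6916/3 ≈ -2305.3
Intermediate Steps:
P(L, t) = 7/3 + L*t/3 (P(L, t) = 7/3 + (L*t)/3 = 7/3 + L*t/3)
M(A) = 2 (M(A) = (2*A)/A = 2)
m(W) = -2 + 2*W (m(W) = (1*W + W) - 1*2 = (W + W) - 2 = 2*W - 2 = -2 + 2*W)
(-1904 + m(P(0, -1))) - 404 = (-1904 + (-2 + 2*(7/3 + (⅓)*0*(-1)))) - 404 = (-1904 + (-2 + 2*(7/3 + 0))) - 404 = (-1904 + (-2 + 2*(7/3))) - 404 = (-1904 + (-2 + 14/3)) - 404 = (-1904 + 8/3) - 404 = -5704/3 - 404 = -6916/3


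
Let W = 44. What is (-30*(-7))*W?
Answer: 9240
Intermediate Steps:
(-30*(-7))*W = -30*(-7)*44 = -15*(-14)*44 = 210*44 = 9240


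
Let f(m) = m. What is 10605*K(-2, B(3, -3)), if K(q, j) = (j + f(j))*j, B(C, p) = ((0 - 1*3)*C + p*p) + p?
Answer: 190890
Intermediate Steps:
B(C, p) = p + p² - 3*C (B(C, p) = ((0 - 3)*C + p²) + p = (-3*C + p²) + p = (p² - 3*C) + p = p + p² - 3*C)
K(q, j) = 2*j² (K(q, j) = (j + j)*j = (2*j)*j = 2*j²)
10605*K(-2, B(3, -3)) = 10605*(2*(-3 + (-3)² - 3*3)²) = 10605*(2*(-3 + 9 - 9)²) = 10605*(2*(-3)²) = 10605*(2*9) = 10605*18 = 190890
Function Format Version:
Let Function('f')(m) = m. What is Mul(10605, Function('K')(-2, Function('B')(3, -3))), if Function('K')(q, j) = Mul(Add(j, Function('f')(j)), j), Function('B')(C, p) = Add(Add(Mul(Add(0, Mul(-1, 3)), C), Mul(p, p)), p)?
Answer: 190890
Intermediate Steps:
Function('B')(C, p) = Add(p, Pow(p, 2), Mul(-3, C)) (Function('B')(C, p) = Add(Add(Mul(Add(0, -3), C), Pow(p, 2)), p) = Add(Add(Mul(-3, C), Pow(p, 2)), p) = Add(Add(Pow(p, 2), Mul(-3, C)), p) = Add(p, Pow(p, 2), Mul(-3, C)))
Function('K')(q, j) = Mul(2, Pow(j, 2)) (Function('K')(q, j) = Mul(Add(j, j), j) = Mul(Mul(2, j), j) = Mul(2, Pow(j, 2)))
Mul(10605, Function('K')(-2, Function('B')(3, -3))) = Mul(10605, Mul(2, Pow(Add(-3, Pow(-3, 2), Mul(-3, 3)), 2))) = Mul(10605, Mul(2, Pow(Add(-3, 9, -9), 2))) = Mul(10605, Mul(2, Pow(-3, 2))) = Mul(10605, Mul(2, 9)) = Mul(10605, 18) = 190890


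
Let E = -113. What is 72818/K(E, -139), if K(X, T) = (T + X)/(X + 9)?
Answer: 1893268/63 ≈ 30052.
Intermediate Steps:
K(X, T) = (T + X)/(9 + X)
72818/K(E, -139) = 72818/(((-139 - 113)/(9 - 113))) = 72818/((-252/(-104))) = 72818/((-1/104*(-252))) = 72818/(63/26) = 72818*(26/63) = 1893268/63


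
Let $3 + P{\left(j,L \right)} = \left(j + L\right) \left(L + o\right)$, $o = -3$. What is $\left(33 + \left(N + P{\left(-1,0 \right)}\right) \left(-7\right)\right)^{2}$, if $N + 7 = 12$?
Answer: $4$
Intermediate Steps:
$N = 5$ ($N = -7 + 12 = 5$)
$P{\left(j,L \right)} = -3 + \left(-3 + L\right) \left(L + j\right)$ ($P{\left(j,L \right)} = -3 + \left(j + L\right) \left(L - 3\right) = -3 + \left(L + j\right) \left(-3 + L\right) = -3 + \left(-3 + L\right) \left(L + j\right)$)
$\left(33 + \left(N + P{\left(-1,0 \right)}\right) \left(-7\right)\right)^{2} = \left(33 + \left(5 - 0\right) \left(-7\right)\right)^{2} = \left(33 + \left(5 + \left(-3 + 0 + 0 + 3 + 0\right)\right) \left(-7\right)\right)^{2} = \left(33 + \left(5 + 0\right) \left(-7\right)\right)^{2} = \left(33 + 5 \left(-7\right)\right)^{2} = \left(33 - 35\right)^{2} = \left(-2\right)^{2} = 4$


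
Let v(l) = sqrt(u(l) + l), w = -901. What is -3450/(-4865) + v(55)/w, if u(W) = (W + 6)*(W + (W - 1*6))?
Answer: 690/973 - 9*sqrt(79)/901 ≈ 0.62036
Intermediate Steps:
u(W) = (-6 + 2*W)*(6 + W) (u(W) = (6 + W)*(W + (W - 6)) = (6 + W)*(W + (-6 + W)) = (6 + W)*(-6 + 2*W) = (-6 + 2*W)*(6 + W))
v(l) = sqrt(-36 + 2*l**2 + 7*l) (v(l) = sqrt((-36 + 2*l**2 + 6*l) + l) = sqrt(-36 + 2*l**2 + 7*l))
-3450/(-4865) + v(55)/w = -3450/(-4865) + sqrt(-36 + 2*55**2 + 7*55)/(-901) = -3450*(-1/4865) + sqrt(-36 + 2*3025 + 385)*(-1/901) = 690/973 + sqrt(-36 + 6050 + 385)*(-1/901) = 690/973 + sqrt(6399)*(-1/901) = 690/973 + (9*sqrt(79))*(-1/901) = 690/973 - 9*sqrt(79)/901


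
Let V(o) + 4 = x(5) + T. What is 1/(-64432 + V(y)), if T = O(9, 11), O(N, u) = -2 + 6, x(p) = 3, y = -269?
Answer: -1/64429 ≈ -1.5521e-5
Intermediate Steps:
O(N, u) = 4
T = 4
V(o) = 3 (V(o) = -4 + (3 + 4) = -4 + 7 = 3)
1/(-64432 + V(y)) = 1/(-64432 + 3) = 1/(-64429) = -1/64429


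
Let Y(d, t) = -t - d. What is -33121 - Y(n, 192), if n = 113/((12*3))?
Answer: -1185331/36 ≈ -32926.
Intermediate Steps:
n = 113/36 ≈ 3.1389
Y(d, t) = -d - t
-33121 - Y(n, 192) = -33121 - (-1*113/36 - 1*192) = -33121 - (-113/36 - 192) = -33121 - 1*(-7025/36) = -33121 + 7025/36 = -1185331/36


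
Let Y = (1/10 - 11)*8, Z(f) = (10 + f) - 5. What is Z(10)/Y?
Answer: -75/436 ≈ -0.17202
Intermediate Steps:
Z(f) = 5 + f
Y = -436/5 (Y = (⅒ - 11)*8 = -109/10*8 = -436/5 ≈ -87.200)
Z(10)/Y = (5 + 10)/(-436/5) = 15*(-5/436) = -75/436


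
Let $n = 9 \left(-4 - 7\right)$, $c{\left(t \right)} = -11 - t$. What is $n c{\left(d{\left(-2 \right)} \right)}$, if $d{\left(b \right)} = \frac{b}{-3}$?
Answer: $1155$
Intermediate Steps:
$d{\left(b \right)} = - \frac{b}{3}$ ($d{\left(b \right)} = b \left(- \frac{1}{3}\right) = - \frac{b}{3}$)
$n = -99$ ($n = 9 \left(-4 - 7\right) = 9 \left(-11\right) = -99$)
$n c{\left(d{\left(-2 \right)} \right)} = - 99 \left(-11 - \left(- \frac{1}{3}\right) \left(-2\right)\right) = - 99 \left(-11 - \frac{2}{3}\right) = \left(-99\right) \left(- \frac{35}{3}\right) = 1155$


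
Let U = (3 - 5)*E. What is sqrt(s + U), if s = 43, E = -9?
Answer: sqrt(61) ≈ 7.8102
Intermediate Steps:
U = 18 (U = (3 - 5)*(-9) = -2*(-9) = 18)
sqrt(s + U) = sqrt(43 + 18) = sqrt(61)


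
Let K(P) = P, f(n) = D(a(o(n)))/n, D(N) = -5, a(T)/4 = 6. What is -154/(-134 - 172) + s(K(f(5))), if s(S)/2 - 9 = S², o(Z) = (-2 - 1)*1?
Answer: 3137/153 ≈ 20.503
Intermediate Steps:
o(Z) = -3 (o(Z) = -3*1 = -3)
a(T) = 24 (a(T) = 4*6 = 24)
f(n) = -5/n
s(S) = 18 + 2*S²
-154/(-134 - 172) + s(K(f(5))) = -154/(-134 - 172) + (18 + 2*(-5/5)²) = -154/(-306) + (18 + 2*(-5*⅕)²) = -154*(-1/306) + (18 + 2*(-1)²) = 77/153 + (18 + 2*1) = 77/153 + (18 + 2) = 77/153 + 20 = 3137/153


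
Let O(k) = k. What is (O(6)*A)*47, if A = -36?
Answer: -10152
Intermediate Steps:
(O(6)*A)*47 = (6*(-36))*47 = -216*47 = -10152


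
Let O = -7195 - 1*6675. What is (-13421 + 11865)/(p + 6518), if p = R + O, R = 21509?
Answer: -1556/14157 ≈ -0.10991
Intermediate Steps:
O = -13870 (O = -7195 - 6675 = -13870)
p = 7639 (p = 21509 - 13870 = 7639)
(-13421 + 11865)/(p + 6518) = (-13421 + 11865)/(7639 + 6518) = -1556/14157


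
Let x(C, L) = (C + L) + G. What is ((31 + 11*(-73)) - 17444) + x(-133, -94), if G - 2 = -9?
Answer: -18450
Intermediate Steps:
G = -7 (G = 2 - 9 = -7)
x(C, L) = -7 + C + L (x(C, L) = (C + L) - 7 = -7 + C + L)
((31 + 11*(-73)) - 17444) + x(-133, -94) = ((31 + 11*(-73)) - 17444) + (-7 - 133 - 94) = ((31 - 803) - 17444) - 234 = (-772 - 17444) - 234 = -18216 - 234 = -18450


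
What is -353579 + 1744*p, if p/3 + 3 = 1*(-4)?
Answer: -390203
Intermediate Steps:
p = -21 (p = -9 + 3*(1*(-4)) = -9 + 3*(-4) = -9 - 12 = -21)
-353579 + 1744*p = -353579 + 1744*(-21) = -353579 - 36624 = -390203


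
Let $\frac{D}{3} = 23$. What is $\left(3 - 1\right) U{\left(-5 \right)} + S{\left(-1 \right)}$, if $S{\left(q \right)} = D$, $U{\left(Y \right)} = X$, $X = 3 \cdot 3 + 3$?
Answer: $93$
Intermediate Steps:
$D = 69$ ($D = 3 \cdot 23 = 69$)
$X = 12$ ($X = 9 + 3 = 12$)
$U{\left(Y \right)} = 12$
$S{\left(q \right)} = 69$
$\left(3 - 1\right) U{\left(-5 \right)} + S{\left(-1 \right)} = \left(3 - 1\right) 12 + 69 = 2 \cdot 12 + 69 = 24 + 69 = 93$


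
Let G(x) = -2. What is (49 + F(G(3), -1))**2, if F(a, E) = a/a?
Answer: 2500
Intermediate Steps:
F(a, E) = 1
(49 + F(G(3), -1))**2 = (49 + 1)**2 = 50**2 = 2500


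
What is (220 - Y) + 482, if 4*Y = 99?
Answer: 2709/4 ≈ 677.25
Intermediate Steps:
Y = 99/4 (Y = (¼)*99 = 99/4 ≈ 24.750)
(220 - Y) + 482 = (220 - 1*99/4) + 482 = (220 - 99/4) + 482 = 781/4 + 482 = 2709/4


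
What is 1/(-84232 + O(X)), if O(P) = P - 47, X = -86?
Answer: -1/84365 ≈ -1.1853e-5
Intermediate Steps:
O(P) = -47 + P
1/(-84232 + O(X)) = 1/(-84232 + (-47 - 86)) = 1/(-84232 - 133) = 1/(-84365) = -1/84365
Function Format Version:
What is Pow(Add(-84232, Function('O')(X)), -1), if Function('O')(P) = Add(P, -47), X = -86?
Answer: Rational(-1, 84365) ≈ -1.1853e-5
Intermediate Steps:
Function('O')(P) = Add(-47, P)
Pow(Add(-84232, Function('O')(X)), -1) = Pow(Add(-84232, Add(-47, -86)), -1) = Pow(Add(-84232, -133), -1) = Pow(-84365, -1) = Rational(-1, 84365)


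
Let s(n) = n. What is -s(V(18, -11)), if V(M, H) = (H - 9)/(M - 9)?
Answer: 20/9 ≈ 2.2222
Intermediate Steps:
V(M, H) = (-9 + H)/(-9 + M)
-s(V(18, -11)) = -(-9 - 11)/(-9 + 18) = -(-20)/9 = -1*(-20/9) = 20/9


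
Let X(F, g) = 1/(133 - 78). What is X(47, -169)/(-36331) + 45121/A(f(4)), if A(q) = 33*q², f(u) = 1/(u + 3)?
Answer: 401626307492/5994615 ≈ 66998.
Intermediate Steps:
f(u) = 1/(3 + u)
X(F, g) = 1/55
X(47, -169)/(-36331) + 45121/A(f(4)) = (1/55)/(-36331) + 45121/((33*(1/(3 + 4))²)) = (1/55)*(-1/36331) + 45121/((33*(1/7)²)) = -1/1998205 + 45121/((33*(⅐)²)) = -1/1998205 + 45121/((33*(1/49))) = -1/1998205 + 45121/(33/49) = -1/1998205 + 45121*(49/33) = -1/1998205 + 2210929/33 = 401626307492/5994615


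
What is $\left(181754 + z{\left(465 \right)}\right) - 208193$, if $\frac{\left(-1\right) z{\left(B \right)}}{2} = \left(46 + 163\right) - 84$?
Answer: $-26689$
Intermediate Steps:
$z{\left(B \right)} = -250$ ($z{\left(B \right)} = - 2 \left(\left(46 + 163\right) - 84\right) = - 2 \left(209 - 84\right) = \left(-2\right) 125 = -250$)
$\left(181754 + z{\left(465 \right)}\right) - 208193 = \left(181754 - 250\right) - 208193 = 181504 - 208193 = -26689$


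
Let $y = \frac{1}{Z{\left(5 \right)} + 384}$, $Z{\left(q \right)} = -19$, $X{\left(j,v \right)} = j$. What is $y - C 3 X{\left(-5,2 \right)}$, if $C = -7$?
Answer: $- \frac{38324}{365} \approx -105.0$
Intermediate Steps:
$y = \frac{1}{365}$ ($y = \frac{1}{-19 + 384} = \frac{1}{365} \approx 0.0027397$)
$y - C 3 X{\left(-5,2 \right)} = \frac{1}{365} - \left(-7\right) 3 \left(-5\right) = \frac{1}{365} - \left(-21\right) \left(-5\right) = \frac{1}{365} - 105 = - \frac{38324}{365}$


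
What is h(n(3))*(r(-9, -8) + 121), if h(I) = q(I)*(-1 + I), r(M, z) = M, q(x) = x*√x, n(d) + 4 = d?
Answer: 224*I ≈ 224.0*I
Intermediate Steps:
n(d) = -4 + d
q(x) = x^(3/2)
h(I) = I^(3/2)*(-1 + I)
h(n(3))*(r(-9, -8) + 121) = ((-4 + 3)^(3/2)*(-1 + (-4 + 3)))*(-9 + 121) = ((-1)^(3/2)*(-1 - 1))*112 = (-I*(-2))*112 = (2*I)*112 = 224*I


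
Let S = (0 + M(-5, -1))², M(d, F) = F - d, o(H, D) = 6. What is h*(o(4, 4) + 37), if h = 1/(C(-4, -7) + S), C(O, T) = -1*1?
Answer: 43/15 ≈ 2.8667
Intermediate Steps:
C(O, T) = -1
S = 16 (S = (0 + (-1 - 1*(-5)))² = (0 + (-1 + 5))² = (0 + 4)² = 4² = 16)
h = 1/15 (h = 1/(-1 + 16) = 1/15 ≈ 0.066667)
h*(o(4, 4) + 37) = (6 + 37)/15 = (1/15)*43 = 43/15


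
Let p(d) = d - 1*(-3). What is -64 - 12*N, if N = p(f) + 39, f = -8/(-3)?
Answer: -600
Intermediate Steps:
f = 8/3 (f = -8*(-⅓) = 8/3 ≈ 2.6667)
p(d) = 3 + d (p(d) = d + 3 = 3 + d)
N = 134/3 (N = (3 + 8/3) + 39 = 17/3 + 39 = 134/3 ≈ 44.667)
-64 - 12*N = -64 - 12*134/3 = -64 - 536 = -600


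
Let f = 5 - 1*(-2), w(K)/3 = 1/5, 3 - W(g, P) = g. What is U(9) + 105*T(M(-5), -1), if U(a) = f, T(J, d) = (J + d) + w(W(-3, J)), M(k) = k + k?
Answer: -1085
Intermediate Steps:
W(g, P) = 3 - g
w(K) = 3/5
M(k) = 2*k
T(J, d) = 3/5 + J + d (T(J, d) = (J + d) + 3/5 = 3/5 + J + d)
f = 7 (f = 5 + 2 = 7)
U(a) = 7
U(9) + 105*T(M(-5), -1) = 7 + 105*(3/5 + 2*(-5) - 1) = 7 + 105*(3/5 - 10 - 1) = 7 + 105*(-52/5) = 7 - 1092 = -1085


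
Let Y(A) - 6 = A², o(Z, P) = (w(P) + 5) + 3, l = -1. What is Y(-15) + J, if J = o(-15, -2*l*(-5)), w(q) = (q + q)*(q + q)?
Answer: 639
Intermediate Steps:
w(q) = 4*q² (w(q) = (2*q)*(2*q) = 4*q²)
o(Z, P) = 8 + 4*P² (o(Z, P) = (4*P² + 5) + 3 = (5 + 4*P²) + 3 = 8 + 4*P²)
J = 408 (J = 8 + 4*(-2*(-1)*(-5))² = 8 + 4*(2*(-5))² = 8 + 4*(-10)² = 8 + 4*100 = 8 + 400 = 408)
Y(A) = 6 + A²
Y(-15) + J = (6 + (-15)²) + 408 = (6 + 225) + 408 = 231 + 408 = 639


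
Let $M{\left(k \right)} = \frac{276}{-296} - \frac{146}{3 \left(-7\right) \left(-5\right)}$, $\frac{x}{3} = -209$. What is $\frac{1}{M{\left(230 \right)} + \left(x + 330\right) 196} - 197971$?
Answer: $- \frac{89547289796389}{452325289} \approx -1.9797 \cdot 10^{5}$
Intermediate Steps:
$x = -627$ ($x = 3 \left(-209\right) = -627$)
$M{\left(k \right)} = - \frac{18049}{7770}$ ($M{\left(k \right)} = 276 \left(- \frac{1}{296}\right) - \frac{146}{\left(-21\right) \left(-5\right)} = - \frac{69}{74} - \frac{146}{105} = - \frac{18049}{7770}$)
$\frac{1}{M{\left(230 \right)} + \left(x + 330\right) 196} - 197971 = \frac{1}{- \frac{18049}{7770} + \left(-627 + 330\right) 196} - 197971 = \frac{1}{- \frac{18049}{7770} - 58212} - 197971 = \frac{1}{- \frac{452325289}{7770}} - 197971 = - \frac{7770}{452325289} - 197971 = - \frac{89547289796389}{452325289}$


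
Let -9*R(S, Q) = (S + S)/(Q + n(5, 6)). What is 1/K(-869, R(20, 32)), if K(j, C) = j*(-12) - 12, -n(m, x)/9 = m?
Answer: 1/10416 ≈ 9.6006e-5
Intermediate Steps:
n(m, x) = -9*m
R(S, Q) = -2*S/(9*(-45 + Q)) (R(S, Q) = -(S + S)/(9*(Q - 9*5)) = -2*S/(9*(Q - 45)) = -2*S/(9*(-45 + Q)))
K(j, C) = -12 - 12*j (K(j, C) = -12*j - 12 = -12 - 12*j)
1/K(-869, R(20, 32)) = 1/(-12 - 12*(-869)) = 1/(-12 + 10428) = 1/10416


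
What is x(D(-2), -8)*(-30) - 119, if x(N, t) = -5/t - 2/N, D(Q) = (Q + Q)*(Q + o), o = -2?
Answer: -134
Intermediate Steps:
D(Q) = 2*Q*(-2 + Q) (D(Q) = (Q + Q)*(Q - 2) = (2*Q)*(-2 + Q) = 2*Q*(-2 + Q))
x(D(-2), -8)*(-30) - 119 = (-5/(-8) - 2*(-1/(4*(-2 - 2))))*(-30) - 119 = (-5*(-1/8) - 2/(2*(-2)*(-4)))*(-30) - 119 = (5/8 - 2/16)*(-30) - 119 = (5/8 - 2*1/16)*(-30) - 119 = (5/8 - 1/8)*(-30) - 119 = (1/2)*(-30) - 119 = -15 - 119 = -134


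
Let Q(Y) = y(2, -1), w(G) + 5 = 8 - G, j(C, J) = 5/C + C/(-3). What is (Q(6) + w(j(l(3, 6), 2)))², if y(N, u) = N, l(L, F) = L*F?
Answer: 37249/324 ≈ 114.97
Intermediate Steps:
l(L, F) = F*L
j(C, J) = 5/C - C/3 (j(C, J) = 5/C + C*(-⅓) = 5/C - C/3)
w(G) = 3 - G (w(G) = -5 + (8 - G) = 3 - G)
Q(Y) = 2
(Q(6) + w(j(l(3, 6), 2)))² = (2 + (3 - (5/((6*3)) - 2*3)))² = (2 + (3 - (5/18 - ⅓*18)))² = (2 + (3 - (5*(1/18) - 6)))² = (2 + (3 - (5/18 - 6)))² = (2 + (3 - 1*(-103/18)))² = (2 + (3 + 103/18))² = (2 + 157/18)² = (193/18)² = 37249/324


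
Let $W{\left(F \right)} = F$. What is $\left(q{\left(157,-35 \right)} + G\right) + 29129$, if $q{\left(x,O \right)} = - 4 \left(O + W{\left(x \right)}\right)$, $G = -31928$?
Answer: $-3287$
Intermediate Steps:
$q{\left(x,O \right)} = - 4 O - 4 x$ ($q{\left(x,O \right)} = - 4 \left(O + x\right) = - 4 O - 4 x$)
$\left(q{\left(157,-35 \right)} + G\right) + 29129 = \left(\left(\left(-4\right) \left(-35\right) - 628\right) - 31928\right) + 29129 = \left(\left(140 - 628\right) - 31928\right) + 29129 = \left(-488 - 31928\right) + 29129 = -32416 + 29129 = -3287$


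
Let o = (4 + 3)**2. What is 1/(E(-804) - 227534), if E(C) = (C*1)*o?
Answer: -1/266930 ≈ -3.7463e-6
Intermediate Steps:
o = 49 (o = 7**2 = 49)
E(C) = 49*C (E(C) = (C*1)*49 = C*49 = 49*C)
1/(E(-804) - 227534) = 1/(49*(-804) - 227534) = 1/(-39396 - 227534) = 1/(-266930) = -1/266930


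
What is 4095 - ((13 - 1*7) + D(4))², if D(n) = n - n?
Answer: 4059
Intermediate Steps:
D(n) = 0
4095 - ((13 - 1*7) + D(4))² = 4095 - ((13 - 1*7) + 0)² = 4095 - ((13 - 7) + 0)² = 4095 - (6 + 0)² = 4095 - 1*6² = 4095 - 1*36 = 4095 - 36 = 4059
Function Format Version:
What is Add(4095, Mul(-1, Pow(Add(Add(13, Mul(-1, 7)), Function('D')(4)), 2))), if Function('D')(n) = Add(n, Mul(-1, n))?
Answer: 4059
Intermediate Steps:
Function('D')(n) = 0
Add(4095, Mul(-1, Pow(Add(Add(13, Mul(-1, 7)), Function('D')(4)), 2))) = Add(4095, Mul(-1, Pow(Add(Add(13, Mul(-1, 7)), 0), 2))) = Add(4095, Mul(-1, Pow(Add(Add(13, -7), 0), 2))) = Add(4095, Mul(-1, Pow(Add(6, 0), 2))) = Add(4095, Mul(-1, Pow(6, 2))) = Add(4095, Mul(-1, 36)) = Add(4095, -36) = 4059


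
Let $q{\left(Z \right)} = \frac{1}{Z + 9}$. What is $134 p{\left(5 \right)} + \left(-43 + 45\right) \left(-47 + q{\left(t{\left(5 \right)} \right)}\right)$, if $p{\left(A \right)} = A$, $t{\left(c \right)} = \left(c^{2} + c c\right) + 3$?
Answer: $\frac{17857}{31} \approx 576.03$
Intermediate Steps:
$t{\left(c \right)} = 3 + 2 c^{2}$ ($t{\left(c \right)} = \left(c^{2} + c^{2}\right) + 3 = 2 c^{2} + 3 = 3 + 2 c^{2}$)
$q{\left(Z \right)} = \frac{1}{9 + Z}$
$134 p{\left(5 \right)} + \left(-43 + 45\right) \left(-47 + q{\left(t{\left(5 \right)} \right)}\right) = 134 \cdot 5 + \left(-43 + 45\right) \left(-47 + \frac{1}{9 + \left(3 + 2 \cdot 5^{2}\right)}\right) = 670 + 2 \left(-47 + \frac{1}{9 + \left(3 + 2 \cdot 25\right)}\right) = 670 + 2 \left(-47 + \frac{1}{9 + \left(3 + 50\right)}\right) = 670 + 2 \left(-47 + \frac{1}{9 + 53}\right) = 670 + 2 \left(-47 + \frac{1}{62}\right) = 670 + 2 \left(- \frac{2913}{62}\right) = 670 - \frac{2913}{31} = \frac{17857}{31}$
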